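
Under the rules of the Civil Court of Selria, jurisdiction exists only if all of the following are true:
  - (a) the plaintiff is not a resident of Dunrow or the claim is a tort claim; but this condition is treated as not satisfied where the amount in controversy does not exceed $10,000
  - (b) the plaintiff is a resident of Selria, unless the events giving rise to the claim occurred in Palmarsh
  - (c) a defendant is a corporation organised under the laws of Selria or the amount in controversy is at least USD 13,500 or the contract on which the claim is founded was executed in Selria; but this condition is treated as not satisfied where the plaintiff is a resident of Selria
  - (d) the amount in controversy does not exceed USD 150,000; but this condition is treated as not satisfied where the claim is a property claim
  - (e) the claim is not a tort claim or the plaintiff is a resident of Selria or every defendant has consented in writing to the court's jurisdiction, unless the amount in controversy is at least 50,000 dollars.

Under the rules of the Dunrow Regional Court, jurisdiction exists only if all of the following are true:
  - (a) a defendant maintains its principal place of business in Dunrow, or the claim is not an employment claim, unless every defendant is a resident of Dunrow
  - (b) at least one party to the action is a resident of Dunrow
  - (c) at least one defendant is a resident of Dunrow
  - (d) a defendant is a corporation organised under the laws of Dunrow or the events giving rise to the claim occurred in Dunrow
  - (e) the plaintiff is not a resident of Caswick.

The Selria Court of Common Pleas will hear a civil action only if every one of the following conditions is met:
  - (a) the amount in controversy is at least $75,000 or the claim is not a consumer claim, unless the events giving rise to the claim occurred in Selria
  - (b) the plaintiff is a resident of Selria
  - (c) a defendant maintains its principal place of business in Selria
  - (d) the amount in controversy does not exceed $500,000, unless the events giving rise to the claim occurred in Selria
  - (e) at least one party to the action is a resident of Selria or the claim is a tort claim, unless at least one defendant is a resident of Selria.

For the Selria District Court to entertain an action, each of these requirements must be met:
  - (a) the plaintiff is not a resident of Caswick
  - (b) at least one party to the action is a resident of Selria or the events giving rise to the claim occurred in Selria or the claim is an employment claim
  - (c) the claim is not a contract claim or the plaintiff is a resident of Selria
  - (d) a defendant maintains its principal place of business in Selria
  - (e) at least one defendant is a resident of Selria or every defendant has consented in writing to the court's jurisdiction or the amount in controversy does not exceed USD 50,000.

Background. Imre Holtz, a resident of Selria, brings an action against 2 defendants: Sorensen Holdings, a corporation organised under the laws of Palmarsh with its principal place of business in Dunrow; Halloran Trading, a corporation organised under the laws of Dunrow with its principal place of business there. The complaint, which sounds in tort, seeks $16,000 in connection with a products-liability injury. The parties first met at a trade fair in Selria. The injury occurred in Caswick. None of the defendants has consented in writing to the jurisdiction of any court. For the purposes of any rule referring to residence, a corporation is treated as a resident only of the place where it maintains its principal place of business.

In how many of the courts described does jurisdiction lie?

1

The Civil Court of Selria:
  (a) The plaintiff resides in Selria, which is not Dunrow, so one alternative holds. And the carve-out is inapplicable — the amount in controversy is USD 16,000, above the 10,000 dollars ceiling. Met.
  (b) The plaintiff resides in Selria. Met.
  (c) The amount in controversy is 16,000 dollars, which meets the $13,500 floor — that alternative is enough. But the carve-out bites: the plaintiff resides in Selria. Fails.
  (d) The amount in controversy is USD 16,000, within the USD 150,000 ceiling. The carve-out does not apply: the claim is a tort claim, not a property claim. Satisfied.
  (e) The plaintiff resides in Selria, so one alternative holds. Satisfied.
  → The court lacks jurisdiction.
The Dunrow Regional Court:
  (a) Sorensen Holdings has its principal place of business in Dunrow — that alternative is enough. Met.
  (b) Sorensen Holdings resides in Dunrow. Met.
  (c) Sorensen Holdings resides in Dunrow. Satisfied.
  (d) Halloran Trading is organised under the laws of Dunrow, which satisfies one of the alternatives. Condition met.
  (e) The plaintiff resides in Selria, which is not Caswick. Satisfied.
  → Jurisdiction lies.
The Selria Court of Common Pleas:
  (a) The claim is a tort claim, not a consumer claim, which satisfies one of the alternatives. Met.
  (b) The plaintiff resides in Selria. Met.
  (c) The corporate defendant(s) have their principal place of business in Dunrow, not Selria. Condition not met.
  (d) The amount in controversy is 16,000 dollars, within the USD 500,000 ceiling. Condition met.
  (e) Imre Holtz resides in Selria, so this disjunct is met. Met.
  → The court lacks jurisdiction.
The Selria District Court:
  (a) The plaintiff resides in Selria, which is not Caswick. Met.
  (b) Imre Holtz resides in Selria, so one alternative holds. Met.
  (c) The claim is a tort claim, not a contract claim, so one alternative holds. Met.
  (d) The corporate defendant(s) have their principal place of business in Dunrow, not Selria. Not met.
  (e) The amount in controversy is $16,000, within the USD 50,000 ceiling, so one alternative holds. Condition met.
  → No jurisdiction.
Courts with jurisdiction: the Dunrow Regional Court — 1 in total.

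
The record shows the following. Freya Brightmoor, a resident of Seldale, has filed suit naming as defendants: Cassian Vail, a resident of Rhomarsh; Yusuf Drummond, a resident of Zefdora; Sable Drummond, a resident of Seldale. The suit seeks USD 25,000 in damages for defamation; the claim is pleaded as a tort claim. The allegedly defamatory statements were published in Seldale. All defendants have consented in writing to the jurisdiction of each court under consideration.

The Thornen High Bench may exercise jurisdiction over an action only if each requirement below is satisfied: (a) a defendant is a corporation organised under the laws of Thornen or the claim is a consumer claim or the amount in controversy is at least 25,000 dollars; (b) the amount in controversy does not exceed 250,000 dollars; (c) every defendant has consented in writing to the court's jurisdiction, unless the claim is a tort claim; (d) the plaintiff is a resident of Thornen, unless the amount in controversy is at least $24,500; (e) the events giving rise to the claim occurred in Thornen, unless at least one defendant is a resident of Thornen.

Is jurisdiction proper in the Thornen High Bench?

The Thornen High Bench:
  (a) The amount in controversy is USD 25,000, which meets the USD 25,000 floor — that alternative is enough. Satisfied.
  (b) The amount in controversy is $25,000, within the USD 250,000 ceiling. Met.
  (c) Every defendant has filed written consent. Condition met.
  (d) The plaintiff resides in Seldale, not Thornen. But the amount in controversy is 25,000 dollars, which meets the $24,500 floor, and the 'unless' clause therefore excuses the requirement. Condition met.
  (e) The operative events occurred in Seldale, not Thornen. And no defendant resides in Thornen (they reside in Rhomarsh, Zefdora, Seldale), so the proviso does not save it. Condition not met.
  → No jurisdiction.

No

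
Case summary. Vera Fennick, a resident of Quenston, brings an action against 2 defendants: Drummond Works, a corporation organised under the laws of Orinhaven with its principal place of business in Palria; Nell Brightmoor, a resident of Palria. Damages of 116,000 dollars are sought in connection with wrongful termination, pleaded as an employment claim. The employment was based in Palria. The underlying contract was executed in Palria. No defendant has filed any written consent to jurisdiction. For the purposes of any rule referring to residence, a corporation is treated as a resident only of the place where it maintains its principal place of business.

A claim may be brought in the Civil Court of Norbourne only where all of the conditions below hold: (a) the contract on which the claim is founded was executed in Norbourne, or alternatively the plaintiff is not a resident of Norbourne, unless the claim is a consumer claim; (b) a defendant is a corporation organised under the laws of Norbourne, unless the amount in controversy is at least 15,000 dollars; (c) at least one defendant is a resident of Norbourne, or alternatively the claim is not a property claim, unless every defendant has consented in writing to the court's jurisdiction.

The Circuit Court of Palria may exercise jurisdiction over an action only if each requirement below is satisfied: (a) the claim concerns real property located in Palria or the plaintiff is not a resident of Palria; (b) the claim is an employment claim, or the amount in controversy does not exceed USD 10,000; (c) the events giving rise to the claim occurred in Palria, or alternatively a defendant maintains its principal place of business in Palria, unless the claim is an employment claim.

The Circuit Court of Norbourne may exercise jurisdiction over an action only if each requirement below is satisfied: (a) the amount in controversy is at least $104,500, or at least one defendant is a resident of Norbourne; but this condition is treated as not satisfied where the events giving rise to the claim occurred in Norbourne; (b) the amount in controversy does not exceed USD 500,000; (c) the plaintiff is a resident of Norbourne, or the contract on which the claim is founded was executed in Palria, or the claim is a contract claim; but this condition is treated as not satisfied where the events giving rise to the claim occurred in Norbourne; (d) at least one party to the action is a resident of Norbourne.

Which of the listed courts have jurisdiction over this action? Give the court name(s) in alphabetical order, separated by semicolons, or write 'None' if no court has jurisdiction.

The Civil Court of Norbourne:
  (a) The plaintiff resides in Quenston, which is not Norbourne, so one alternative holds. Met.
  (b) The corporate defendant(s) are organised in Orinhaven, not Norbourne. The proviso rescues it, though: the amount in controversy is 116,000 dollars, which meets the 15,000 dollars floor. Met.
  (c) The claim is an employment claim, not a property claim, which satisfies one of the alternatives. Condition met.
  → Every requirement is satisfied — jurisdiction.
The Circuit Court of Palria:
  (a) The plaintiff resides in Quenston, which is not Palria — that alternative is enough. Condition met.
  (b) The claim is an employment claim, which satisfies one of the alternatives. Condition met.
  (c) The operative events occurred in Palria, so one alternative holds. Condition met.
  → Every requirement is satisfied — jurisdiction.
The Circuit Court of Norbourne:
  (a) The amount in controversy is 116,000 dollars, which meets the $104,500 floor, so this disjunct is met. And the carve-out is inapplicable — the operative events occurred in Palria, not Norbourne. Condition met.
  (b) The amount in controversy is USD 116,000, within the 500,000 dollars ceiling. Satisfied.
  (c) The contract was executed in Palria, so this disjunct is met. The carve-out does not apply: the operative events occurred in Palria, not Norbourne. Met.
  (d) No party resides in Norbourne. Not satisfied.
  → The court lacks jurisdiction.

the Circuit Court of Palria; the Civil Court of Norbourne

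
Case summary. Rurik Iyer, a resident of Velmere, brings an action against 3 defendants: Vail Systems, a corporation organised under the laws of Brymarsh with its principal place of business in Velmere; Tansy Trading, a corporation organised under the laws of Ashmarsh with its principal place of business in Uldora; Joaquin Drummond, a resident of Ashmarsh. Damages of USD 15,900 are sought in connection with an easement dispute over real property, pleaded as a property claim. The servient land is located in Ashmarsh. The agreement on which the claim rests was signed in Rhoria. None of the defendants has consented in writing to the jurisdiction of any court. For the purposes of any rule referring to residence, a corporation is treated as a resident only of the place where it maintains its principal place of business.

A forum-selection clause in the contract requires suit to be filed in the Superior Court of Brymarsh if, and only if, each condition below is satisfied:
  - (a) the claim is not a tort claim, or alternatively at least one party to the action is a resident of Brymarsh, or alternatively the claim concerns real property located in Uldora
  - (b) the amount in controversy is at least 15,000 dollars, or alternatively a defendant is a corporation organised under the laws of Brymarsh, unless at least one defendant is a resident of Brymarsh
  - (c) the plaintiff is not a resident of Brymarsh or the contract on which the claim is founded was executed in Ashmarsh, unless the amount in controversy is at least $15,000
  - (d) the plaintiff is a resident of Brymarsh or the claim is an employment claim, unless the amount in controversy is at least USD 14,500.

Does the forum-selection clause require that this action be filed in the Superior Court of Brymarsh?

The Superior Court of Brymarsh:
  (a) The claim is a property claim, not a tort claim, which satisfies one of the alternatives. Satisfied.
  (b) The amount in controversy is USD 15,900, which meets the $15,000 floor — that alternative is enough. Satisfied.
  (c) The plaintiff resides in Velmere, which is not Brymarsh, which satisfies one of the alternatives. Satisfied.
  (d) The plaintiff resides in Velmere, not Brymarsh; the claim is a property claim, not an employment claim — none of the alternatives is met. But the amount in controversy is $15,900, which meets the 14,500 dollars floor, and the 'unless' clause therefore excuses the requirement. Condition met.
  → The clause applies.

Yes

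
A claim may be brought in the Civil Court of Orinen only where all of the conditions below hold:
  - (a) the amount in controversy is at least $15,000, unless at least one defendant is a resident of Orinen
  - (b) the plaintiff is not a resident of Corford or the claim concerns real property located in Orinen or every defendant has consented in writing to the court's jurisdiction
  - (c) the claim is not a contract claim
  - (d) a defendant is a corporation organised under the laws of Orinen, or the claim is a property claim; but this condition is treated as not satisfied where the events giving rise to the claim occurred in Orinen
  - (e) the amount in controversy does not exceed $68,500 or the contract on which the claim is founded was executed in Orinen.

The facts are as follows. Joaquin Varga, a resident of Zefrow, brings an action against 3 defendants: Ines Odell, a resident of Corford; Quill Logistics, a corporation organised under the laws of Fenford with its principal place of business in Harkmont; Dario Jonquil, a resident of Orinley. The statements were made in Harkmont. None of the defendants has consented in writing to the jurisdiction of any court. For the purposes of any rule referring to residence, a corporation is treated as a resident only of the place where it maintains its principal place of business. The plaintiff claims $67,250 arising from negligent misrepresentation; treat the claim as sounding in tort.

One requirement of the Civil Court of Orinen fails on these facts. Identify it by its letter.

The Civil Court of Orinen:
  (a) The amount in controversy is USD 67,250, which meets the $15,000 floor. Met.
  (b) The plaintiff resides in Zefrow, which is not Corford, so one alternative holds. Met.
  (c) The claim is a tort claim, not a contract claim. Satisfied.
  (d) The corporate defendant(s) are organised in Fenford, not Orinen; the claim is a tort claim, not a property claim — every alternative fails. Not met.
  (e) The amount in controversy is $67,250, within the 68,500 dollars ceiling, so one alternative holds. Met.
Only condition (d) fails.

(d)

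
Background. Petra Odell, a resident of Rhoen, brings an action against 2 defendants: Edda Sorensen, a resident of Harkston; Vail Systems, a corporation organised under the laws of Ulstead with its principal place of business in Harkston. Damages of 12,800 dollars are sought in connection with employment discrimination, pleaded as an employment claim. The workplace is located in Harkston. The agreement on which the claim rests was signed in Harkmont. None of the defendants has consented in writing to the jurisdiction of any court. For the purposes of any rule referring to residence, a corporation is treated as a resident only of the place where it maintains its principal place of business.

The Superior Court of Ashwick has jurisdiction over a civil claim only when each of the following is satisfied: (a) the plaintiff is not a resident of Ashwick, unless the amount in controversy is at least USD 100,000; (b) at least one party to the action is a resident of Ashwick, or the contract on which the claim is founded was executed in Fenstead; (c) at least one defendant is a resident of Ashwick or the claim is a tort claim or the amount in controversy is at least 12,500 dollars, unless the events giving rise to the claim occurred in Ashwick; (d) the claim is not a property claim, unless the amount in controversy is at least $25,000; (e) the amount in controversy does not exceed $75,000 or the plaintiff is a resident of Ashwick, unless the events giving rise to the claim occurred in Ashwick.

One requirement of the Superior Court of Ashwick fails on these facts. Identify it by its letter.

The Superior Court of Ashwick:
  (a) The plaintiff resides in Rhoen, which is not Ashwick. Condition met.
  (b) No party resides in Ashwick; the contract was executed in Harkmont, not Fenstead — no alternative holds. Fails.
  (c) The amount in controversy is 12,800 dollars, which meets the $12,500 floor, so one alternative holds. Satisfied.
  (d) The claim is an employment claim, not a property claim. Met.
  (e) The amount in controversy is $12,800, within the USD 75,000 ceiling, so this disjunct is met. Condition met.
Only condition (b) fails.

(b)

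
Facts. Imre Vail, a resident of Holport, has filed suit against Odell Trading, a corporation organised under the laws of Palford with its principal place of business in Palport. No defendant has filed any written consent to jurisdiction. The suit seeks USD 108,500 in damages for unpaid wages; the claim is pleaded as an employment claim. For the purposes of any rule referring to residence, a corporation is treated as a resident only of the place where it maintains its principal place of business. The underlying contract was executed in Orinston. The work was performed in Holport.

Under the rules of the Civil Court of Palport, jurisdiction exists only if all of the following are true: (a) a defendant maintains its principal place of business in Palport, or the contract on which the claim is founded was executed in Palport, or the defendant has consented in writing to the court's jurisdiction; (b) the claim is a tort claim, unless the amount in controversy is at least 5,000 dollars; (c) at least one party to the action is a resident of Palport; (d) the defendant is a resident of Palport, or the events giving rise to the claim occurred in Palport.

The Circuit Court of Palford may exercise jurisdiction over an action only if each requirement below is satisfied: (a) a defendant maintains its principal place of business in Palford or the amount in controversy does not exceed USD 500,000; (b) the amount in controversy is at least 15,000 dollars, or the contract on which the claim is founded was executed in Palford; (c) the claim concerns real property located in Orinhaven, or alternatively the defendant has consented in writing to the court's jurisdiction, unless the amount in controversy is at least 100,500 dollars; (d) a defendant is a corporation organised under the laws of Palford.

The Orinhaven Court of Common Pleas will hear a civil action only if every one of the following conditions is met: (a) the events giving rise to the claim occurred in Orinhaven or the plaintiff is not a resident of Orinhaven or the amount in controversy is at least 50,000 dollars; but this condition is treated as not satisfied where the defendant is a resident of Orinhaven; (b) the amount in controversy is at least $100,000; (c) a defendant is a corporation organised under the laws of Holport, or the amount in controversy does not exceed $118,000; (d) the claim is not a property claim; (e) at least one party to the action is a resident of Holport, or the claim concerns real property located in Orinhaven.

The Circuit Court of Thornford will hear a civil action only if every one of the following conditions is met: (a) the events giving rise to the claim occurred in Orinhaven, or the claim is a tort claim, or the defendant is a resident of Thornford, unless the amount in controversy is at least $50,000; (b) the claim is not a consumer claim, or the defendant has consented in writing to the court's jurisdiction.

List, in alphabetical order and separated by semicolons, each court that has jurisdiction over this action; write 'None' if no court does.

The Civil Court of Palport:
  (a) Odell Trading has its principal place of business in Palport, so this disjunct is met. Met.
  (b) The claim is an employment claim, not a tort claim. However, the amount in controversy is USD 108,500, which meets the USD 5,000 floor, so the 'unless' proviso supplies this condition. Satisfied.
  (c) Odell Trading resides in Palport. Condition met.
  (d) The defendant resides in Palport, which satisfies one of the alternatives. Satisfied.
  → The court has jurisdiction.
The Circuit Court of Palford:
  (a) The amount in controversy is $108,500, within the USD 500,000 ceiling, so one alternative holds. Satisfied.
  (b) The amount in controversy is $108,500, which meets the $15,000 floor, so one alternative holds. Condition met.
  (c) The claim does not concern real property; no such written consent has been filed — none of the alternatives is met. But the amount in controversy is 108,500 dollars, which meets the $100,500 floor, and the 'unless' clause therefore excuses the requirement. Satisfied.
  (d) Odell Trading is organised under the laws of Palford. Met.
  → Jurisdiction lies.
The Orinhaven Court of Common Pleas:
  (a) The plaintiff resides in Holport, which is not Orinhaven, so one alternative holds. The exception is not triggered, since the defendant resides in Palport, not Orinhaven. Met.
  (b) The amount in controversy is 108,500 dollars, which meets the $100,000 floor. Met.
  (c) The amount in controversy is 108,500 dollars, within the USD 118,000 ceiling, so this disjunct is met. Satisfied.
  (d) The claim is an employment claim, not a property claim. Satisfied.
  (e) Imre Vail resides in Holport — that alternative is enough. Met.
  → Every requirement is satisfied — jurisdiction.
The Circuit Court of Thornford:
  (a) The operative events occurred in Holport, not Orinhaven; the claim is an employment claim, not a tort claim; the defendant resides in Palport, not Thornford — no alternative holds. However, the amount in controversy is $108,500, which meets the $50,000 floor, so the 'unless' proviso supplies this condition. Condition met.
  (b) The claim is an employment claim, not a consumer claim, so one alternative holds. Met.
  → The court has jurisdiction.

the Circuit Court of Palford; the Circuit Court of Thornford; the Civil Court of Palport; the Orinhaven Court of Common Pleas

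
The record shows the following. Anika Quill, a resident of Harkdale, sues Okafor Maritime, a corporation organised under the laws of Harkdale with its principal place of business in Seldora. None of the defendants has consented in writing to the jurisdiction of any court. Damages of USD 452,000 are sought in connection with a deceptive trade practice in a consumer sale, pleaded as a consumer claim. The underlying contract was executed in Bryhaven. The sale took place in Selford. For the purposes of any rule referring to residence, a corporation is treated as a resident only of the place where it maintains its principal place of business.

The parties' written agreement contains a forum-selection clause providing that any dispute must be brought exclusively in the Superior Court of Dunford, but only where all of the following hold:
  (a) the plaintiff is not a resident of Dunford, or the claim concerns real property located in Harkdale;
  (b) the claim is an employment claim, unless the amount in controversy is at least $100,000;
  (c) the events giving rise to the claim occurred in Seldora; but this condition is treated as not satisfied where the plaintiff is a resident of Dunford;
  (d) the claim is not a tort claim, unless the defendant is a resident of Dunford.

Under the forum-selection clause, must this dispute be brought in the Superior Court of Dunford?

The Superior Court of Dunford:
  (a) The plaintiff resides in Harkdale, which is not Dunford, which satisfies one of the alternatives. Satisfied.
  (b) The claim is a consumer claim, not an employment claim. The proviso rescues it, though: the amount in controversy is $452,000, which meets the $100,000 floor. Satisfied.
  (c) The operative events occurred in Selford, not Seldora. Condition not met.
  (d) The claim is a consumer claim, not a tort claim. Satisfied.
  → Forum clause is not triggered.

No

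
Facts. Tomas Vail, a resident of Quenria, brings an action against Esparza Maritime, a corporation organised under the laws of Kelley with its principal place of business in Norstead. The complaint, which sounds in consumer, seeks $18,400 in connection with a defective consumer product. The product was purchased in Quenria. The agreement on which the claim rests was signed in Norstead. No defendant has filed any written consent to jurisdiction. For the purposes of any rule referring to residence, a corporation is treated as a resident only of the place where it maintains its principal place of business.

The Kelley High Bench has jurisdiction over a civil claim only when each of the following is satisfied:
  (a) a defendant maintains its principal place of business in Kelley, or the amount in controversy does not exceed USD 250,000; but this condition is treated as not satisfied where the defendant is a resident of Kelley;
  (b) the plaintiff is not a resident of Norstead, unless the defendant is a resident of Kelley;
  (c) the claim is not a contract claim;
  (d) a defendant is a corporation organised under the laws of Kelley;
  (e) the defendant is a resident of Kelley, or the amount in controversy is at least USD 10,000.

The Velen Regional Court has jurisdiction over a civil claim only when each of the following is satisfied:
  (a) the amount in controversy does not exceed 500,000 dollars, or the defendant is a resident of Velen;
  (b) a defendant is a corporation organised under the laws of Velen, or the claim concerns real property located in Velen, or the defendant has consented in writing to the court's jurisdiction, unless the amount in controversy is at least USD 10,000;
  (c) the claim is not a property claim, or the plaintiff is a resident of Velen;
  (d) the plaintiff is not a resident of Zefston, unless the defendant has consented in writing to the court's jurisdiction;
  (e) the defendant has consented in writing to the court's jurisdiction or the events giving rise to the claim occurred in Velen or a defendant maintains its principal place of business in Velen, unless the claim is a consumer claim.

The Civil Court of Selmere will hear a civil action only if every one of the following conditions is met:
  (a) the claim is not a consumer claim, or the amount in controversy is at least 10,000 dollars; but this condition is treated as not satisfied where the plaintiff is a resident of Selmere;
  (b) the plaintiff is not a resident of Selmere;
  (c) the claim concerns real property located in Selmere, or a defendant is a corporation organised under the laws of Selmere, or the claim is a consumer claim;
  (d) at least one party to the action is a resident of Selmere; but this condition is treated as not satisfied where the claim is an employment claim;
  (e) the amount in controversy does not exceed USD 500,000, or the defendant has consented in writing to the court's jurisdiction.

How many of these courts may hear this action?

2

The Kelley High Bench:
  (a) The amount in controversy is 18,400 dollars, within the USD 250,000 ceiling, so this disjunct is met. And the carve-out is inapplicable — the defendant resides in Norstead, not Kelley. Condition met.
  (b) The plaintiff resides in Quenria, which is not Norstead. Condition met.
  (c) The claim is a consumer claim, not a contract claim. Condition met.
  (d) Esparza Maritime is organised under the laws of Kelley. Met.
  (e) The amount in controversy is USD 18,400, which meets the USD 10,000 floor, which satisfies one of the alternatives. Satisfied.
  → All conditions met; jurisdiction exists.
The Velen Regional Court:
  (a) The amount in controversy is 18,400 dollars, within the USD 500,000 ceiling, so one alternative holds. Met.
  (b) The corporate defendant(s) are organised in Kelley, not Velen; the claim does not concern real property; no such written consent has been filed — every alternative fails. The proviso rescues it, though: the amount in controversy is $18,400, which meets the 10,000 dollars floor. Met.
  (c) The claim is a consumer claim, not a property claim, so one alternative holds. Met.
  (d) The plaintiff resides in Quenria, which is not Zefston. Condition met.
  (e) No such written consent has been filed; the operative events occurred in Quenria, not Velen; the corporate defendant(s) have their principal place of business in Norstead, not Velen — every alternative fails. But the claim is a consumer claim, and the 'unless' clause therefore excuses the requirement. Condition met.
  → The court has jurisdiction.
The Civil Court of Selmere:
  (a) The amount in controversy is USD 18,400, which meets the $10,000 floor, so one alternative holds. And the carve-out is inapplicable — the plaintiff resides in Quenria, not Selmere. Condition met.
  (b) The plaintiff resides in Quenria, which is not Selmere. Condition met.
  (c) The claim is a consumer claim, so this disjunct is met. Met.
  (d) No party resides in Selmere. Condition not met.
  (e) The amount in controversy is $18,400, within the USD 500,000 ceiling, so one alternative holds. Satisfied.
  → At least one condition fails; no jurisdiction.
Courts with jurisdiction: the Kelley High Bench, the Velen Regional Court — 2 in total.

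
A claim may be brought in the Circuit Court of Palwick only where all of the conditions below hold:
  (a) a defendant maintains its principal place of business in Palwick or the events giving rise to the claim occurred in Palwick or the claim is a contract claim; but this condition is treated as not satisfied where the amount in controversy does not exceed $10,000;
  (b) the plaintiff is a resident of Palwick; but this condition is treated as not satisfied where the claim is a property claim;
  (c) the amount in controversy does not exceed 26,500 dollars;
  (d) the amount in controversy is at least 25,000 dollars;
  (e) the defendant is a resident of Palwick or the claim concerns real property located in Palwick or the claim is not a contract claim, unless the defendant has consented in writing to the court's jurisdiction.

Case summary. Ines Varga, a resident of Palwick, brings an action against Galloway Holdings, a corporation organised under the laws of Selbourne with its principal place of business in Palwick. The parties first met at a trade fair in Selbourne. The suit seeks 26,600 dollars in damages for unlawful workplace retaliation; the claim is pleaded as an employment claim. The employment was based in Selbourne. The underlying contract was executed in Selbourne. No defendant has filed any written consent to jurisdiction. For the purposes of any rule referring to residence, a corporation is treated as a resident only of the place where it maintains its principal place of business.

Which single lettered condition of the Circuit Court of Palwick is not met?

The Circuit Court of Palwick:
  (a) Galloway Holdings has its principal place of business in Palwick, which satisfies one of the alternatives. The carve-out does not apply: the amount in controversy is USD 26,600, above the $10,000 ceiling. Condition met.
  (b) The plaintiff resides in Palwick. And the carve-out is inapplicable — the claim is an employment claim, not a property claim. Met.
  (c) The amount in controversy is $26,600, above the $26,500 ceiling. Not satisfied.
  (d) The amount in controversy is USD 26,600, which meets the USD 25,000 floor. Satisfied.
  (e) The defendant resides in Palwick — that alternative is enough. Condition met.
Only condition (c) fails.

(c)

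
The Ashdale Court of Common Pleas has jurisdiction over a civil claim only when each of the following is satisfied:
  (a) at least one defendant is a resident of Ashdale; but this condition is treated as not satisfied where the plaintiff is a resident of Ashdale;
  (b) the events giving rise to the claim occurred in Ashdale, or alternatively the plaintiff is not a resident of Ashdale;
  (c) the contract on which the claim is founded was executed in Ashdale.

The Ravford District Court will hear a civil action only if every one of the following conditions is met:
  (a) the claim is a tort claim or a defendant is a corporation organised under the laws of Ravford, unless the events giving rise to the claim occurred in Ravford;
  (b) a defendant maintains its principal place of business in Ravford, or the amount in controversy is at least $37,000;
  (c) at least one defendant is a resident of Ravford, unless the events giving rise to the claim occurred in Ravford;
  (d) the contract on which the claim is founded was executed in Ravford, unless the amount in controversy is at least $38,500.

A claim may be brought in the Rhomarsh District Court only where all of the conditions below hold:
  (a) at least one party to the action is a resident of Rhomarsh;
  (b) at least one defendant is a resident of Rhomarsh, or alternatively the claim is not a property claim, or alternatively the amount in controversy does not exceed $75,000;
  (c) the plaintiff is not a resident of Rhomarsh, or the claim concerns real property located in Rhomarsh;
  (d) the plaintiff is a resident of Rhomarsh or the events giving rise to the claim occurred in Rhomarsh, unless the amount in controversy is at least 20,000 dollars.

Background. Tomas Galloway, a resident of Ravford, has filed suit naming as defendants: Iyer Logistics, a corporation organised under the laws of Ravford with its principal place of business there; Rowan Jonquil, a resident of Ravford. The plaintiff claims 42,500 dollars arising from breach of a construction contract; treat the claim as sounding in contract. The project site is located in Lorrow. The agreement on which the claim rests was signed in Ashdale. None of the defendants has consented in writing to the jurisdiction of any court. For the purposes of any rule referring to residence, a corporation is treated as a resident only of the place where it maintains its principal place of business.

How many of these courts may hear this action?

1

The Ashdale Court of Common Pleas:
  (a) No defendant resides in Ashdale (they reside in Ravford, Ravford). Not met.
  (b) The plaintiff resides in Ravford, which is not Ashdale, which satisfies one of the alternatives. Satisfied.
  (c) The contract was executed in Ashdale. Met.
  → The court lacks jurisdiction.
The Ravford District Court:
  (a) Iyer Logistics is organised under the laws of Ravford, so this disjunct is met. Met.
  (b) Iyer Logistics has its principal place of business in Ravford — that alternative is enough. Satisfied.
  (c) Iyer Logistics resides in Ravford. Satisfied.
  (d) The contract was executed in Ashdale, not Ravford. But the amount in controversy is USD 42,500, which meets the USD 38,500 floor, and the 'unless' clause therefore excuses the requirement. Condition met.
  → Jurisdiction lies.
The Rhomarsh District Court:
  (a) No party resides in Rhomarsh. Fails.
  (b) The claim is a contract claim, not a property claim, so this disjunct is met. Met.
  (c) The plaintiff resides in Ravford, which is not Rhomarsh, so this disjunct is met. Met.
  (d) The plaintiff resides in Ravford, not Rhomarsh; the operative events occurred in Lorrow, not Rhomarsh — none of the alternatives is met. However, the amount in controversy is $42,500, which meets the USD 20,000 floor, so the 'unless' proviso supplies this condition. Met.
  → No jurisdiction.
Courts with jurisdiction: the Ravford District Court — 1 in total.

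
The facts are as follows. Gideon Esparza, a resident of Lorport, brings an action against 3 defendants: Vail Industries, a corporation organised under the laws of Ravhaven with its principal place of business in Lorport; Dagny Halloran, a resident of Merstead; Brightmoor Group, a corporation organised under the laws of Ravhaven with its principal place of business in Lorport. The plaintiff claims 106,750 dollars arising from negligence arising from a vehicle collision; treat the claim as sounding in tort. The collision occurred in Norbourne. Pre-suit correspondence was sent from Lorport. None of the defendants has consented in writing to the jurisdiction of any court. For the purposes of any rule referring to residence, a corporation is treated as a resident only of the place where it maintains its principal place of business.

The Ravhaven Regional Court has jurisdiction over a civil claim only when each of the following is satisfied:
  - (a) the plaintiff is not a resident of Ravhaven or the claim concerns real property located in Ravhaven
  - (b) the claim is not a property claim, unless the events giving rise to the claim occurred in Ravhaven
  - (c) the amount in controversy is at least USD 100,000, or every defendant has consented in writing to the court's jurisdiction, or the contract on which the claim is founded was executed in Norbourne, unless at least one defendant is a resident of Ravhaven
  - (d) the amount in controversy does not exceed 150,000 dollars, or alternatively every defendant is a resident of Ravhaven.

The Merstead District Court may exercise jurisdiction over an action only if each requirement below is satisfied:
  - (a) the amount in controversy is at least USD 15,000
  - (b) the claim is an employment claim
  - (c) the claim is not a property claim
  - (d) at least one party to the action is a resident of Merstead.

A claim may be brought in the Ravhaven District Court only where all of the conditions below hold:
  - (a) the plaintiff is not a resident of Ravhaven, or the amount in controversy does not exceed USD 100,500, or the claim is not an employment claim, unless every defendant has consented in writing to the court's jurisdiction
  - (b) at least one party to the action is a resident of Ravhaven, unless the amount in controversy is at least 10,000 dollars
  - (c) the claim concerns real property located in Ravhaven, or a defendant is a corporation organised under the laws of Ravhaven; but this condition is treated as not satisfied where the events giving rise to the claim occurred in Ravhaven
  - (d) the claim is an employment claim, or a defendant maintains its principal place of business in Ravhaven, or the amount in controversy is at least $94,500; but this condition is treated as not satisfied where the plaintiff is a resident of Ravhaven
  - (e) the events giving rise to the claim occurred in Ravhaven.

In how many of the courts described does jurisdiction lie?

1

The Ravhaven Regional Court:
  (a) The plaintiff resides in Lorport, which is not Ravhaven, which satisfies one of the alternatives. Met.
  (b) The claim is a tort claim, not a property claim. Satisfied.
  (c) The amount in controversy is $106,750, which meets the USD 100,000 floor, which satisfies one of the alternatives. Condition met.
  (d) The amount in controversy is $106,750, within the USD 150,000 ceiling, so this disjunct is met. Met.
  → Jurisdiction lies.
The Merstead District Court:
  (a) The amount in controversy is USD 106,750, which meets the 15,000 dollars floor. Satisfied.
  (b) The claim is a tort claim, not an employment claim. Fails.
  (c) The claim is a tort claim, not a property claim. Satisfied.
  (d) Dagny Halloran resides in Merstead. Met.
  → No jurisdiction.
The Ravhaven District Court:
  (a) The plaintiff resides in Lorport, which is not Ravhaven — that alternative is enough. Met.
  (b) No party resides in Ravhaven. However, the amount in controversy is 106,750 dollars, which meets the 10,000 dollars floor, so the 'unless' proviso supplies this condition. Met.
  (c) Vail Industries is organised under the laws of Ravhaven, so this disjunct is met. The carve-out does not apply: the operative events occurred in Norbourne, not Ravhaven. Met.
  (d) The amount in controversy is $106,750, which meets the USD 94,500 floor, so this disjunct is met. And the carve-out is inapplicable — the plaintiff resides in Lorport, not Ravhaven. Met.
  (e) The operative events occurred in Norbourne, not Ravhaven. Condition not met.
  → At least one condition fails; no jurisdiction.
Courts with jurisdiction: the Ravhaven Regional Court — 1 in total.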